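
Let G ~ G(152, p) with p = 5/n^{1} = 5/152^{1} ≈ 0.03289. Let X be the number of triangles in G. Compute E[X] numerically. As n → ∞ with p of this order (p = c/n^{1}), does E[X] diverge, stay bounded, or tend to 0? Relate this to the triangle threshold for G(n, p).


Number of potential triangles: C(152, 3) = 573800.
Each occurs with probability p³ ≈ (0.03289)³ ≈ 3.559420e-05.
By linearity: E[X] = C(152, 3)·p³ ≈ 573800 · 3.559420e-05 ≈ 20.4240.
Here α = 1, so p = 5/n is exactly at the triangle threshold p ~ 1/n. Asymptotically E[X] → c³/6 = 5³/6 = 125/6 ≈ 20.8333, a bounded constant. In this regime the triangle count is asymptotically Poisson(c³/6).

E[X] ≈ 20.4240; in regime p = Θ(1/n^{1}) E[X] stays bounded (at the triangle threshold p ~ 1/n).


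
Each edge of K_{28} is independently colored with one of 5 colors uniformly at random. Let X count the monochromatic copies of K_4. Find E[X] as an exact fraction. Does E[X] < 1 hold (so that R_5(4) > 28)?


E[X] = C(28, 4) · 5^{1 − 6} = 20475 · 5^{−5} = 20475/3125.
As a reduced fraction: E[X] = 819/125 ≈ 6.552000.
Is E[X] < 1? NO.
Since E[X] ≥ 1, the first-moment bound is inconclusive at n = 28; it does NOT by itself certify R_5(4) > 28.

E[X] = 819/125 ≈ 6.552000; E[X] ≥ 1; first-moment method inconclusive here.


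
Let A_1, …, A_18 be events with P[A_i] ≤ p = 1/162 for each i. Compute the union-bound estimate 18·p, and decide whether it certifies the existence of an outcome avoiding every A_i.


Union bound: P[∪_{i=1}^{18} A_i] ≤ Σ_i P[A_i] ≤ 18·p = 18·(1/162) = 1/9.
Numerically: 1/9 ≈ 0.1111.
Is 1/9 < 1? YES.
Since P[∪ A_i] ≤ 1/9 < 1, the complement has P[∩ A_i^c] ≥ 1 − 1/9 = 8/9 > 0, so some outcome avoids every A_i.

18·p = 1/9 ≈ 0.1111; existence CERTIFIED by the union bound.


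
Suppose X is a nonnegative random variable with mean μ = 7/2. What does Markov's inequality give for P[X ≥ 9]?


μ = E[X] = 7/2, a = 9.
Markov: P[X ≥ 9] ≤ μ/a = (7/2)/9 = 7/18.
Numerically: ≈ 0.38889.
(Since a = 9 > μ = 3.50000, the bound 7/18 is < 1 and informative.)

P[X ≥ 9] ≤ 7/18 ≈ 0.38889.


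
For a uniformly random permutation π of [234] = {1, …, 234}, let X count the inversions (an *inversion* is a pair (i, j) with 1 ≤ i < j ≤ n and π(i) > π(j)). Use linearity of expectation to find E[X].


Write X = Σ X_I over the C(234, 2) = 27261 pairs i < j, with X_I the indicator of one inversion.
There are 27261 indicators.
For each fixed pair i < j, the values π(i) and π(j) are two distinct elements of {1, …, 234} in uniformly random order; by symmetry P[π(i) > π(j)] = 1/2.
By linearity: E[X] = 27261 · (1/2) = C(234, 2) · (1/2) = 27261/2 = 27261/2 ≈ 13630.500.

E[X] = 27261/2 = 13630.500.


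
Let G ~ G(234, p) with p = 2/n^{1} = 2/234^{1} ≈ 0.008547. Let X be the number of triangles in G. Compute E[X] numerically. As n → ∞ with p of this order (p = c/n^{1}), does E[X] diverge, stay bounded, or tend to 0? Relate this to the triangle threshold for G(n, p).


Number of potential triangles: C(234, 3) = 2108184.
Each occurs with probability p³ ≈ (0.008547)³ ≈ 6.243706e-07.
By linearity: E[X] = C(234, 3)·p³ ≈ 2108184 · 6.243706e-07 ≈ 1.3163.
Here α = 1, so p = 2/n is exactly at the triangle threshold p ~ 1/n. Asymptotically E[X] → c³/6 = 2³/6 = 4/3 ≈ 1.3333, a bounded constant. In this regime the triangle count is asymptotically Poisson(c³/6).

E[X] ≈ 1.3163; in regime p = Θ(1/n^{1}) E[X] stays bounded (at the triangle threshold p ~ 1/n).


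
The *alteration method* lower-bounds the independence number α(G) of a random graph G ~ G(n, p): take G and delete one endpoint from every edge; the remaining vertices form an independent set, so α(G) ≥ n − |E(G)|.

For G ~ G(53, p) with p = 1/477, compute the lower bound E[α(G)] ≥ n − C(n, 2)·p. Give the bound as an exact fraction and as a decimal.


E[|E(G)|] = C(53, 2)·p = 1378 · (1/477) = 26/9.
E[α(G)] ≥ n − E[|E(G)|] = 53 − 26/9 = 451/9.
Numerically: ≈ 50.1111.
(This is only a lower bound; the true E[α(G)] may be larger.)

E[α(G)] ≥ 451/9 ≈ 50.1111.


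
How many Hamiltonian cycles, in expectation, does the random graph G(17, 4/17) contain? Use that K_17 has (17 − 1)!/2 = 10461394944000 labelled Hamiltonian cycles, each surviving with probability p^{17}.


K_17 has (17 − 1)!/2 = 10461394944000 labelled Hamiltonian cycles.
For each such Hamiltonian cycle H, let X_H = 1 if all 17 edges of H are present in G. Then P[X_H = 1] = p^{17} = (4/17)^{17} = 17179869184/827240261886336764177.
Summing the indicators: E[X] = Σ_H E[X_H] = 10461394944000 · p^{17} = 10461394944000 · 17179869184/827240261886336764177 = 179725396620079005696000/827240261886336764177.
Numerically: E[X] ≈ 217.

E[X] = 10461394944000 · (4/17)^{17} = 179725396620079005696000/827240261886336764177 ≈ 217.


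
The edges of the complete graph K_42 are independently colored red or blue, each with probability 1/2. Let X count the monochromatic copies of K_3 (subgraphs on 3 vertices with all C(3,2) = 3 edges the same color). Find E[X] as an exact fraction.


Let X = Σ_S X_S over the C(42, 3) = 11480 subsets S of size 3, where X_S = 1 if the K_3 on S is monochromatic.
For a fixed S, the K_3 on S has C(3, 2) = 3 edges. P[all 3 edges red] = (1/2)^3, and likewise for blue, so P[monochromatic] = 2·(1/2)^3 = 2^{1 − 3} = 1/4.
Summing: E[X] = C(42, 3) · 2^{1 − 3} = 11480 · 1/4 = 2870.
Numerically: E[X] ≈ 2870.000.

E[X] = C(42,3)·2^(1−C(3,2)) = 2870 ≈ 2870.000.


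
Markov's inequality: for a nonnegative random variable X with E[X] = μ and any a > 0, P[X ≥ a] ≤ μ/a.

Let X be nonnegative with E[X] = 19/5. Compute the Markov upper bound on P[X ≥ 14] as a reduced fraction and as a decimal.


μ = E[X] = 19/5, a = 14.
Markov: P[X ≥ 14] ≤ μ/a = (19/5)/14 = 19/70.
Numerically: ≈ 0.271.
(Since a = 14 > μ = 3.800, the bound 19/70 is < 1 and informative.)

P[X ≥ 14] ≤ 19/70 ≈ 0.271.


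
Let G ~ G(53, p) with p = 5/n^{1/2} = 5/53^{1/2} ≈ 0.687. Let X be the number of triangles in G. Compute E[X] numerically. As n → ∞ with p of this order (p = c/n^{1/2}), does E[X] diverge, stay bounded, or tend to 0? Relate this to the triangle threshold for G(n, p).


Number of potential triangles: C(53, 3) = 23426.
Each occurs with probability p³ ≈ (0.687)³ ≈ 3.23964e-01.
By linearity: E[X] = C(53, 3)·p³ ≈ 23426 · 3.23964e-01 ≈ 7589.171.
Since α = 1/2 < 1, p = c/n^{1/2} ≫ 1/n is above the triangle threshold p ~ 1/n. Asymptotically E[X] ~ (c³/6)·n^{3(1−α)} = (5³/6)·n^{1.5} → ∞; triangles are abundant w.h.p.

E[X] ≈ 7589.171; in regime p = Θ(1/n^{1/2}) E[X] diverges (above the triangle threshold p ~ 1/n).


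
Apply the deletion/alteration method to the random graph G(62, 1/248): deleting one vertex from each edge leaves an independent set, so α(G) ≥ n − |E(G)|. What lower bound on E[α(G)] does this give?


E[|E(G)|] = C(62, 2)·p = 1891 · (1/248) = 61/8.
E[α(G)] ≥ n − E[|E(G)|] = 62 − 61/8 = 435/8.
Numerically: ≈ 54.37500.
(This is only a lower bound; the true E[α(G)] may be larger.)

E[α(G)] ≥ 435/8 ≈ 54.37500.


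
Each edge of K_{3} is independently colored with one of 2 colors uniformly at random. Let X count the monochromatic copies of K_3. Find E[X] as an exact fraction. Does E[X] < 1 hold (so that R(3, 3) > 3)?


E[X] = C(3, 3) · 2^{1 − 3} = 1 · 2^{−2} = 1/4.
As a reduced fraction: E[X] = 1/4 ≈ 0.250.
Is E[X] < 1? YES.
Since E[X] < 1, there exists a 2-coloring of K_{3} with no monochromatic K_3; hence R(3, 3) > 3.

E[X] = 1/4 ≈ 0.250; E[X] < 1, so R(3, 3) > 3.


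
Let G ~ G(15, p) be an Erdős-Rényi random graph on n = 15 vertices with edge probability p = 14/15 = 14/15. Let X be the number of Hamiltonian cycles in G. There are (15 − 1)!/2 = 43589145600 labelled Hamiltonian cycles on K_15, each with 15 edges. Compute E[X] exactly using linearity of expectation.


K_15 has (15 − 1)!/2 = 43589145600 labelled Hamiltonian cycles.
For each such Hamiltonian cycle H, let X_H = 1 if all 15 edges of H are present in G. Then P[X_H = 1] = p^{15} = (14/15)^{15} = 155568095557812224/437893890380859375.
Summing the indicators: E[X] = Σ_H E[X_H] = 43589145600 · p^{15} = 43589145600 · 155568095557812224/437893890380859375 = 1116227221067356419653632/72081298828125.
Numerically: E[X] ≈ 1.549e+10.

E[X] = 43589145600 · (14/15)^{15} = 1116227221067356419653632/72081298828125 ≈ 1.549e+10.


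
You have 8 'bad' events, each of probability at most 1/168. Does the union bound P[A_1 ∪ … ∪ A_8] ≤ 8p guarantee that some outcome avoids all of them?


Union bound: P[∪_{i=1}^{8} A_i] ≤ Σ_i P[A_i] ≤ 8·p = 8·(1/168) = 1/21.
Numerically: 1/21 ≈ 0.0476.
Is 1/21 < 1? YES.
Since P[∪ A_i] ≤ 1/21 < 1, the complement has P[∩ A_i^c] ≥ 1 − 1/21 = 20/21 > 0, so some outcome avoids every A_i.

8·p = 1/21 ≈ 0.0476; existence CERTIFIED by the union bound.


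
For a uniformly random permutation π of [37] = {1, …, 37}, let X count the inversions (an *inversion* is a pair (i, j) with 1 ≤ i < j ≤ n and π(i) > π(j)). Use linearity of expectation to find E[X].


Write X = Σ X_I over the C(37, 2) = 666 pairs i < j, with X_I the indicator of one inversion.
There are 666 indicators.
For each fixed pair i < j, the values π(i) and π(j) are two distinct elements of {1, …, 37} in uniformly random order; by symmetry P[π(i) > π(j)] = 1/2.
By linearity: E[X] = 666 · (1/2) = C(37, 2) · (1/2) = 666/2 = 333 ≈ 333.0000.

E[X] = 333 = 333.0000.


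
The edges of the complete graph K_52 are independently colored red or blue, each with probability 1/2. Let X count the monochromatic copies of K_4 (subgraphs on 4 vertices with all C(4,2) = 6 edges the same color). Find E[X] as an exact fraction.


Let X = Σ_S X_S over the C(52, 4) = 270725 subsets S of size 4, where X_S = 1 if the K_4 on S is monochromatic.
For a fixed S, the K_4 on S has C(4, 2) = 6 edges. P[all 6 edges red] = (1/2)^6, and likewise for blue, so P[monochromatic] = 2·(1/2)^6 = 2^{1 − 6} = 1/32.
By linearity: E[X] = C(52, 4) · 2^{1 − 6} = 270725 · 1/32 = 270725/32.
Numerically: E[X] ≈ 8460.15625.

E[X] = C(52,4)·2^(1−C(4,2)) = 270725/32 ≈ 8460.15625.


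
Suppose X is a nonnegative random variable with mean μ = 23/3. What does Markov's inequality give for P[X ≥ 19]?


μ = E[X] = 23/3, a = 19.
Markov: P[X ≥ 19] ≤ μ/a = (23/3)/19 = 23/57.
Numerically: ≈ 0.40351.
(Since a = 19 > μ = 7.66667, the bound 23/57 is < 1 and informative.)

P[X ≥ 19] ≤ 23/57 ≈ 0.40351.


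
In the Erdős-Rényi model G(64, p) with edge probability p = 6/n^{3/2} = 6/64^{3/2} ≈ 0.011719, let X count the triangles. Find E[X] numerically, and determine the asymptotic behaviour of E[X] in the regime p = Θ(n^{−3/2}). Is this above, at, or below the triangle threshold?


Number of potential triangles: C(64, 3) = 41664.
Each occurs with probability p³ ≈ (0.011719)³ ≈ 1.6093254e-06.
By linearity: E[X] = C(64, 3)·p³ ≈ 41664 · 1.6093254e-06 ≈ 0.06705.
Since α = 3/2 > 1, p = c/n^{3/2} = o(1/n) is below the triangle threshold p ~ 1/n. Asymptotically E[X] ~ (c³/6)·n^{3(1−α)} = (6³/6)·n^{-1.5} → 0, so by Markov's inequality G has no triangles w.h.p.

E[X] ≈ 0.06705; in regime p = Θ(1/n^{3/2}) E[X] tends to 0 (below the triangle threshold p ~ 1/n).


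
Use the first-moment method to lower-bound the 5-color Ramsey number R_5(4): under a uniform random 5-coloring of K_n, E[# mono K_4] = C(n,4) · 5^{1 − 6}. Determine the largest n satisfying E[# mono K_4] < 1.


We need C(n, 4) · 5^{1 − 6} < 1, i.e. C(n, 4) < 5^{6 − 1} = 3125.
Check values of n near the boundary:
  n = 17: C(17, 4) = 2380; 2380 < 3125? YES
  n = 18: C(18, 4) = 3060; 3060 < 3125? YES
  n = 19: C(19, 4) = 3876; 3876 < 3125? NO
The largest n with C(n, 4) < 3125 is n = 18 (where E[X] = 612/625 ≈ 0.97920). Hence R_5(4) > 18, i.e. R_5(4) ≥ 19.

Largest n = 18; hence R_5(4) > 18.


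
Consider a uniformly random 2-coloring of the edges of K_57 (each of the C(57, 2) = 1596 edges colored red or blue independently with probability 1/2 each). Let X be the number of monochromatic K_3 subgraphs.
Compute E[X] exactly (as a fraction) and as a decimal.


Let X = Σ_S X_S over the C(57, 3) = 29260 subsets S of size 3, where X_S = 1 if the K_3 on S is monochromatic.
For a fixed S, the K_3 on S has C(3, 2) = 3 edges. P[all 3 edges red] = (1/2)^3, and likewise for blue, so P[monochromatic] = 2·(1/2)^3 = 2^{1 − 3} = 1/4.
Summing: E[X] = C(57, 3) · 2^{1 − 3} = 29260 · 1/4 = 7315.
Numerically: E[X] ≈ 7315.000000.

E[X] = C(57,3)·2^(1−C(3,2)) = 7315 ≈ 7315.000000.


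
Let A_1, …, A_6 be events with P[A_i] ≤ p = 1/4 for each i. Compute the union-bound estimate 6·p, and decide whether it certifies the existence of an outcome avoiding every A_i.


Union bound: P[∪_{i=1}^{6} A_i] ≤ Σ_i P[A_i] ≤ 6·p = 6·(1/4) = 3/2.
Numerically: 3/2 ≈ 1.5000000.
Is 3/2 < 1? NO.
Since the bound 3/2 is ≥ 1, the union bound is uninformative here; it does NOT by itself certify existence.

6·p = 3/2 ≈ 1.5000000; existence NOT certified by the union bound.


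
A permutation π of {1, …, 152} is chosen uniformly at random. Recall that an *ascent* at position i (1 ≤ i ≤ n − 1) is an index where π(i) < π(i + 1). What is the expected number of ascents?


Write X = Σ X_I over i = 1, …, 151, with X_I the indicator of one ascent.
There are 151 indicators.
For each fixed i, the pair (π(i), π(i+1)) is a uniformly random ordered pair of distinct values from {1, …, 152}; by symmetry P[π(i) < π(i+1)] = 1/2.
By linearity: E[X] = 151 · (1/2) = (152 − 1) · (1/2) = 151/2 ≈ 75.50000.

E[X] = 151/2 = 75.50000.


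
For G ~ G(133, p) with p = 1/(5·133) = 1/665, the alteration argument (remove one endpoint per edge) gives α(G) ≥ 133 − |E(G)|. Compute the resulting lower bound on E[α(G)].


E[|E(G)|] = C(133, 2)·p = 8778 · (1/665) = 66/5.
E[α(G)] ≥ n − E[|E(G)|] = 133 − 66/5 = 599/5.
Numerically: ≈ 119.80000.
(This is only a lower bound; the true E[α(G)] may be larger.)

E[α(G)] ≥ 599/5 ≈ 119.80000.


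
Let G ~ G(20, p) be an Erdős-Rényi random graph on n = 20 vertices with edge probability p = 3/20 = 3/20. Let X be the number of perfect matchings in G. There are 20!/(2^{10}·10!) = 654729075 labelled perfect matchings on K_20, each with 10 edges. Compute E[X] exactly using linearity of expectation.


K_20 has 20!/(2^{10}·10!) = 654729075 labelled perfect matchings.
For each such perfect matching H, let X_H = 1 if all 10 edges of H are present in G. Then P[X_H = 1] = p^{10} = (3/20)^{10} = 59049/10240000000000.
By linearity: E[X] = Σ_H E[X_H] = 654729075 · p^{10} = 654729075 · 59049/10240000000000 = 1546443885987/409600000000.
Numerically: E[X] ≈ 3.775.

E[X] = 654729075 · (3/20)^{10} = 1546443885987/409600000000 ≈ 3.775.


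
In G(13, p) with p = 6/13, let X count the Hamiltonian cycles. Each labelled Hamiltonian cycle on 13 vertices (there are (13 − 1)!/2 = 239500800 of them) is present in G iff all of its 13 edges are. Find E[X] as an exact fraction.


K_13 has (13 − 1)!/2 = 239500800 labelled Hamiltonian cycles.
For each such Hamiltonian cycle H, let X_H = 1 if all 13 edges of H are present in G. Then P[X_H = 1] = p^{13} = (6/13)^{13} = 13060694016/302875106592253.
By linearity: E[X] = Σ_H E[X_H] = 239500800 · p^{13} = 239500800 · 13060694016/302875106592253 = 3128046665387212800/302875106592253.
Numerically: E[X] ≈ 10327.8.

E[X] = 239500800 · (6/13)^{13} = 3128046665387212800/302875106592253 ≈ 10327.8.


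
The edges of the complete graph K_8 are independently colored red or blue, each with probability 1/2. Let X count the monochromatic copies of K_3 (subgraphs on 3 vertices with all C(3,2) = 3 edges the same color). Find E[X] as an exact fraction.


Let X = Σ_S X_S over the C(8, 3) = 56 subsets S of size 3, where X_S = 1 if the K_3 on S is monochromatic.
For a fixed S, the K_3 on S has C(3, 2) = 3 edges. P[all 3 edges red] = (1/2)^3, and likewise for blue, so P[monochromatic] = 2·(1/2)^3 = 2^{1 − 3} = 1/4.
Summing: E[X] = C(8, 3) · 2^{1 − 3} = 56 · 1/4 = 14.
Numerically: E[X] ≈ 14.0000.

E[X] = C(8,3)·2^(1−C(3,2)) = 14 ≈ 14.0000.


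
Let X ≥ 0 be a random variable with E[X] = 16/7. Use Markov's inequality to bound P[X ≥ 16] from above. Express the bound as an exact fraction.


μ = E[X] = 16/7, a = 16.
Markov: P[X ≥ 16] ≤ μ/a = (16/7)/16 = 1/7.
Numerically: ≈ 0.143.
(Since a = 16 > μ = 2.286, the bound 1/7 is < 1 and informative.)

P[X ≥ 16] ≤ 1/7 ≈ 0.143.


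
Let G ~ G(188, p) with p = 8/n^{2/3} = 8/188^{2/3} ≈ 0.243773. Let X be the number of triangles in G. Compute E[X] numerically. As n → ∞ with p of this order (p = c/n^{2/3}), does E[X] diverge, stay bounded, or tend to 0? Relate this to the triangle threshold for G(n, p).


Number of potential triangles: C(188, 3) = 1089836.
Each occurs with probability p³ ≈ (0.243773)³ ≈ 1.44861928e-02.
By linearity: E[X] = C(188, 3)·p³ ≈ 1089836 · 1.44861928e-02 ≈ 15787.574468.
Since α = 2/3 < 1, p = c/n^{2/3} ≫ 1/n is above the triangle threshold p ~ 1/n. Asymptotically E[X] ~ (c³/6)·n^{3(1−α)} = (8³/6)·n^{1} → ∞; triangles are abundant w.h.p.

E[X] ≈ 15787.574468; in regime p = Θ(1/n^{2/3}) E[X] diverges (above the triangle threshold p ~ 1/n).


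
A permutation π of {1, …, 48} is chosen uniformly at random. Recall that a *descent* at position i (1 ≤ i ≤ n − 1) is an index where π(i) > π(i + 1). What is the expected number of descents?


Write X = Σ X_I over i = 1, …, 47, with X_I the indicator of one descent.
There are 47 indicators.
For each fixed i, the pair (π(i), π(i+1)) is a uniformly random ordered pair of distinct values from {1, …, 48}; by symmetry P[π(i) > π(i+1)] = 1/2.
By linearity: E[X] = 47 · (1/2) = (48 − 1) · (1/2) = 47/2 ≈ 23.5000.

E[X] = 47/2 = 23.5000.


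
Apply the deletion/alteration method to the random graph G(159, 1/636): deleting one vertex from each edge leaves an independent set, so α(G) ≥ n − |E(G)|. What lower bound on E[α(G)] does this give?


E[|E(G)|] = C(159, 2)·p = 12561 · (1/636) = 79/4.
E[α(G)] ≥ n − E[|E(G)|] = 159 − 79/4 = 557/4.
Numerically: ≈ 139.2500.
(This is only a lower bound; the true E[α(G)] may be larger.)

E[α(G)] ≥ 557/4 ≈ 139.2500.


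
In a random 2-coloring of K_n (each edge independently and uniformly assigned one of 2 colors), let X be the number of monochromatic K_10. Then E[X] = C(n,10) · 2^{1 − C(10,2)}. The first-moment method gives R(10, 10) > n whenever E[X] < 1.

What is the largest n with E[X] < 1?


We need C(n, 10) · 2^{1 − 45} < 1, i.e. C(n, 10) < 2^{45 − 1} = 17592186044416.
Check values of n near the boundary:
  n = 99: C(99, 10) = 15579278510796; 15579278510796 < 17592186044416? YES
  n = 100: C(100, 10) = 17310309456440; 17310309456440 < 17592186044416? YES
  n = 101: C(101, 10) = 19212541264840; 19212541264840 < 17592186044416? NO
The largest n with C(n, 10) < 17592186044416 is n = 100 (where E[X] = 2163788682055/2199023255552 ≈ 0.9840). Hence R(10, 10) > 100, i.e. R(10, 10) ≥ 101.

Largest n = 100; hence R(10, 10) > 100.


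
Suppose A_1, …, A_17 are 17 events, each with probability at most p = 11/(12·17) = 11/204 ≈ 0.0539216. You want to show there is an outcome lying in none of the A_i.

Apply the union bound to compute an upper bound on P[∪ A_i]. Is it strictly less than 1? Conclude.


Union bound: P[∪_{i=1}^{17} A_i] ≤ Σ_i P[A_i] ≤ 17·p = 17·(11/204) = 11/12.
Numerically: 11/12 ≈ 0.9166667.
Is 11/12 < 1? YES.
Since P[∪ A_i] ≤ 11/12 < 1, the complement has P[∩ A_i^c] ≥ 1 − 11/12 = 1/12 > 0, so some outcome avoids every A_i.

17·p = 11/12 ≈ 0.9166667; existence CERTIFIED by the union bound.


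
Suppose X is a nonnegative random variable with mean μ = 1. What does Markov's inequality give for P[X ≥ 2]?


μ = E[X] = 1, a = 2.
Markov: P[X ≥ 2] ≤ μ/a = (1)/2 = 1/2.
Numerically: ≈ 0.500.
(Since a = 2 > μ = 1.000, the bound 1/2 is < 1 and informative.)

P[X ≥ 2] ≤ 1/2 ≈ 0.500.


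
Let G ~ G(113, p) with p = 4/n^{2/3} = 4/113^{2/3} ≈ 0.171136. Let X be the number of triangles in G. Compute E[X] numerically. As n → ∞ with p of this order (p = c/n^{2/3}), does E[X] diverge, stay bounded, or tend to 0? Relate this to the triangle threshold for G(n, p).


Number of potential triangles: C(113, 3) = 234136.
Each occurs with probability p³ ≈ (0.171136)³ ≈ 5.01213877e-03.
By linearity: E[X] = C(113, 3)·p³ ≈ 234136 · 5.01213877e-03 ≈ 1173.522124.
Since α = 2/3 < 1, p = c/n^{2/3} ≫ 1/n is above the triangle threshold p ~ 1/n. Asymptotically E[X] ~ (c³/6)·n^{3(1−α)} = (4³/6)·n^{1} → ∞; triangles are abundant w.h.p.

E[X] ≈ 1173.522124; in regime p = Θ(1/n^{2/3}) E[X] diverges (above the triangle threshold p ~ 1/n).


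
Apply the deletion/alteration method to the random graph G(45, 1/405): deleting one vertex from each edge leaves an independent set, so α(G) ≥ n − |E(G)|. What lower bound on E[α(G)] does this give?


E[|E(G)|] = C(45, 2)·p = 990 · (1/405) = 22/9.
E[α(G)] ≥ n − E[|E(G)|] = 45 − 22/9 = 383/9.
Numerically: ≈ 42.55556.
(This is only a lower bound; the true E[α(G)] may be larger.)

E[α(G)] ≥ 383/9 ≈ 42.55556.


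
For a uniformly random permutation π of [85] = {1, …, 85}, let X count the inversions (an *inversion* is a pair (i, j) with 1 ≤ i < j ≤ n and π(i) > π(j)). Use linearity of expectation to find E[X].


Write X = Σ X_I over the C(85, 2) = 3570 pairs i < j, with X_I the indicator of one inversion.
There are 3570 indicators.
For each fixed pair i < j, the values π(i) and π(j) are two distinct elements of {1, …, 85} in uniformly random order; by symmetry P[π(i) > π(j)] = 1/2.
By linearity: E[X] = 3570 · (1/2) = C(85, 2) · (1/2) = 3570/2 = 1785 ≈ 1785.000000.

E[X] = 1785 = 1785.000000.


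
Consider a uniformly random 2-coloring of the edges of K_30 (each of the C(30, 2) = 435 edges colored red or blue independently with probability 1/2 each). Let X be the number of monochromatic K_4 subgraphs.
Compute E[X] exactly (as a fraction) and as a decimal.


Let X = Σ_S X_S over the C(30, 4) = 27405 subsets S of size 4, where X_S = 1 if the K_4 on S is monochromatic.
For a fixed S, the K_4 on S has C(4, 2) = 6 edges. P[all 6 edges red] = (1/2)^6, and likewise for blue, so P[monochromatic] = 2·(1/2)^6 = 2^{1 − 6} = 1/32.
By linearity of expectation: E[X] = C(30, 4) · 2^{1 − 6} = 27405 · 1/32 = 27405/32.
Numerically: E[X] ≈ 856.40625.

E[X] = C(30,4)·2^(1−C(4,2)) = 27405/32 ≈ 856.40625.


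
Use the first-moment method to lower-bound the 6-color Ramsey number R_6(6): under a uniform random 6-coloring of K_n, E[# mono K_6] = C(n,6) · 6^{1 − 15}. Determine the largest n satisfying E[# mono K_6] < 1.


We need C(n, 6) · 6^{1 − 15} < 1, i.e. C(n, 6) < 6^{15 − 1} = 78364164096.
Check values of n near the boundary:
  n = 194: C(194, 6) = 68482017072; 68482017072 < 78364164096? YES
  n = 195: C(195, 6) = 70656049360; 70656049360 < 78364164096? YES
  n = 196: C(196, 6) = 72887293024; 72887293024 < 78364164096? YES
  n = 197: C(197, 6) = 75176946208; 75176946208 < 78364164096? YES
  n = 198: C(198, 6) = 77526225777; 77526225777 < 78364164096? YES
  n = 199: C(199, 6) = 79936367511; 79936367511 < 78364164096? NO
The largest n with C(n, 6) < 78364164096 is n = 198 (where E[X] = 25842075259/26121388032 ≈ 0.9893071). Hence R_6(6) > 198, i.e. R_6(6) ≥ 199.

Largest n = 198; hence R_6(6) > 198.


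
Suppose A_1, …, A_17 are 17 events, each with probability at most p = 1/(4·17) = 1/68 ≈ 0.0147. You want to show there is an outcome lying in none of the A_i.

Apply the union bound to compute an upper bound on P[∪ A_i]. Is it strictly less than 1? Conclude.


Union bound: P[∪_{i=1}^{17} A_i] ≤ Σ_i P[A_i] ≤ 17·p = 17·(1/68) = 1/4.
Numerically: 1/4 ≈ 0.2500.
Is 1/4 < 1? YES.
Since P[∪ A_i] ≤ 1/4 < 1, the complement has P[∩ A_i^c] ≥ 1 − 1/4 = 3/4 > 0, so some outcome avoids every A_i.

17·p = 1/4 ≈ 0.2500; existence CERTIFIED by the union bound.


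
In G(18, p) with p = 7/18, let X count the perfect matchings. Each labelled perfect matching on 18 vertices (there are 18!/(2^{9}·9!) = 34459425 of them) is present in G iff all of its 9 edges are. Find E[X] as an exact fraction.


K_18 has 18!/(2^{9}·9!) = 34459425 labelled perfect matchings.
For each such perfect matching H, let X_H = 1 if all 9 edges of H are present in G. Then P[X_H = 1] = p^{9} = (7/18)^{9} = 40353607/198359290368.
By linearity of expectation: E[X] = Σ_H E[X_H] = 34459425 · p^{9} = 34459425 · 40353607/198359290368 = 17167433257975/2448880128.
Numerically: E[X] ≈ 7010.3.

E[X] = 34459425 · (7/18)^{9} = 17167433257975/2448880128 ≈ 7010.3.


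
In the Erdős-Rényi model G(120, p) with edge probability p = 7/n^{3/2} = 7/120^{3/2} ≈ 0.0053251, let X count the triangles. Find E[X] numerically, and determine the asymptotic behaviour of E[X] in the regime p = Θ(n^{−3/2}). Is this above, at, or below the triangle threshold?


Number of potential triangles: C(120, 3) = 280840.
Each occurs with probability p³ ≈ (0.0053251)³ ≈ 1.5100054e-07.
By linearity: E[X] = C(120, 3)·p³ ≈ 280840 · 1.5100054e-07 ≈ 0.04241.
Since α = 3/2 > 1, p = c/n^{3/2} = o(1/n) is below the triangle threshold p ~ 1/n. Asymptotically E[X] ~ (c³/6)·n^{3(1−α)} = (7³/6)·n^{-1.5} → 0, so by Markov's inequality G has no triangles w.h.p.

E[X] ≈ 0.04241; in regime p = Θ(1/n^{3/2}) E[X] tends to 0 (below the triangle threshold p ~ 1/n).


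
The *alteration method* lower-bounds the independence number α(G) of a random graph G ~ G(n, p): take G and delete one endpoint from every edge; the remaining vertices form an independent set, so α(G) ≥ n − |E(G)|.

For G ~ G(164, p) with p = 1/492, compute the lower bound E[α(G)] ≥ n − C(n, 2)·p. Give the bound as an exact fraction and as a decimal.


E[|E(G)|] = C(164, 2)·p = 13366 · (1/492) = 163/6.
E[α(G)] ≥ n − E[|E(G)|] = 164 − 163/6 = 821/6.
Numerically: ≈ 136.8333.
(This is only a lower bound; the true E[α(G)] may be larger.)

E[α(G)] ≥ 821/6 ≈ 136.8333.


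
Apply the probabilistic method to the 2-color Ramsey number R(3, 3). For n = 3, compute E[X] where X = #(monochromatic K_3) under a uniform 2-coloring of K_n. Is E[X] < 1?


E[X] = C(3, 3) · 2^{1 − 3} = 1 · 2^{−2} = 1/4.
As a reduced fraction: E[X] = 1/4 ≈ 0.250.
Is E[X] < 1? YES.
Since E[X] < 1, there exists a 2-coloring of K_{3} with no monochromatic K_3; hence R(3, 3) > 3.

E[X] = 1/4 ≈ 0.250; E[X] < 1, so R(3, 3) > 3.


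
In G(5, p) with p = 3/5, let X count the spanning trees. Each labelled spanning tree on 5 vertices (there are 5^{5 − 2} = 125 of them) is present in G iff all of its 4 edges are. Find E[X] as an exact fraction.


K_5 has 5^{5 − 2} = 125 labelled spanning trees.
For each such spanning tree H, let X_H = 1 if all 4 edges of H are present in G. Then P[X_H = 1] = p^{4} = (3/5)^{4} = 81/625.
By linearity of expectation: E[X] = Σ_H E[X_H] = 125 · p^{4} = 125 · 81/625 = 81/5.
Numerically: E[X] ≈ 16.2.

E[X] = 125 · (3/5)^{4} = 81/5 ≈ 16.2.


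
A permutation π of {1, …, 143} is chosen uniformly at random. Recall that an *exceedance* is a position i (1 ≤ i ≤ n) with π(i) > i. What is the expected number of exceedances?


Write X = Σ_{i=1}^{143} X_i, where X_i = 1_{π(i) > i}.
For each fixed i, π(i) is uniform over {1, …, 143} (marginal of a uniform permutation), so P[π(i) > i] = (n − i)/n. Summing: Σ_{i=1}^{143} (n − i)/n = (0 + 1 + … + 142)/143 = 143(143 − 1)/(2·143) = (143 − 1)/2.
Hence E[X] = Σ_{i=1}^{143} (143 − i)/143 = 71 ≈ 71.000.

E[X] = 71 = 71.000.


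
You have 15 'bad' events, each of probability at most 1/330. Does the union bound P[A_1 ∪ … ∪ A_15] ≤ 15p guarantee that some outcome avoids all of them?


Union bound: P[∪_{i=1}^{15} A_i] ≤ Σ_i P[A_i] ≤ 15·p = 15·(1/330) = 1/22.
Numerically: 1/22 ≈ 0.0455.
Is 1/22 < 1? YES.
Since P[∪ A_i] ≤ 1/22 < 1, the complement has P[∩ A_i^c] ≥ 1 − 1/22 = 21/22 > 0, so some outcome avoids every A_i.

15·p = 1/22 ≈ 0.0455; existence CERTIFIED by the union bound.


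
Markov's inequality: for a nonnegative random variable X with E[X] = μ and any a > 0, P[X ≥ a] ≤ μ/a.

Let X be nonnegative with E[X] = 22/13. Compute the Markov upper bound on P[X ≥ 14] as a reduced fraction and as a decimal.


μ = E[X] = 22/13, a = 14.
Markov: P[X ≥ 14] ≤ μ/a = (22/13)/14 = 11/91.
Numerically: ≈ 0.121.
(Since a = 14 > μ = 1.692, the bound 11/91 is < 1 and informative.)

P[X ≥ 14] ≤ 11/91 ≈ 0.121.


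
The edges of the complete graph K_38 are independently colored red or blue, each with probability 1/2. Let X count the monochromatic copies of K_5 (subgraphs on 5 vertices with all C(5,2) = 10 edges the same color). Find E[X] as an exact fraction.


Let X = Σ_S X_S over the C(38, 5) = 501942 subsets S of size 5, where X_S = 1 if the K_5 on S is monochromatic.
For a fixed S, the K_5 on S has C(5, 2) = 10 edges. P[all 10 edges red] = (1/2)^10, and likewise for blue, so P[monochromatic] = 2·(1/2)^10 = 2^{1 − 10} = 1/512.
Summing: E[X] = C(38, 5) · 2^{1 − 10} = 501942 · 1/512 = 250971/256.
Numerically: E[X] ≈ 980.355469.

E[X] = C(38,5)·2^(1−C(5,2)) = 250971/256 ≈ 980.355469.


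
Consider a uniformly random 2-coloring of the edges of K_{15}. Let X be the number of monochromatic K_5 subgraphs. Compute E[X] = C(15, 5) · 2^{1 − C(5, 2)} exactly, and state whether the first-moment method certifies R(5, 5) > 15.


E[X] = C(15, 5) · 2^{1 − 10} = 3003 · 2^{−9} = 3003/512.
As a reduced fraction: E[X] = 3003/512 ≈ 5.86523.
Is E[X] < 1? NO.
Since E[X] ≥ 1, the first-moment bound is inconclusive at n = 15; it does NOT by itself certify R(5, 5) > 15.

E[X] = 3003/512 ≈ 5.86523; E[X] ≥ 1; first-moment method inconclusive here.


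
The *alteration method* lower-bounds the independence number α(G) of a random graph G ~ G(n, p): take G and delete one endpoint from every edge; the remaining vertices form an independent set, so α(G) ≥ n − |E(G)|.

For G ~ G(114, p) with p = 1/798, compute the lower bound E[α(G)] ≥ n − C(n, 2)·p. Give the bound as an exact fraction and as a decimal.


E[|E(G)|] = C(114, 2)·p = 6441 · (1/798) = 113/14.
E[α(G)] ≥ n − E[|E(G)|] = 114 − 113/14 = 1483/14.
Numerically: ≈ 105.92857.
(This is only a lower bound; the true E[α(G)] may be larger.)

E[α(G)] ≥ 1483/14 ≈ 105.92857.


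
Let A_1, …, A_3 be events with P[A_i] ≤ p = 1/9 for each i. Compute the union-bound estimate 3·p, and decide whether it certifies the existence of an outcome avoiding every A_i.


Union bound: P[∪_{i=1}^{3} A_i] ≤ Σ_i P[A_i] ≤ 3·p = 3·(1/9) = 1/3.
Numerically: 1/3 ≈ 0.333.
Is 1/3 < 1? YES.
Since P[∪ A_i] ≤ 1/3 < 1, the complement has P[∩ A_i^c] ≥ 1 − 1/3 = 2/3 > 0, so some outcome avoids every A_i.

3·p = 1/3 ≈ 0.333; existence CERTIFIED by the union bound.


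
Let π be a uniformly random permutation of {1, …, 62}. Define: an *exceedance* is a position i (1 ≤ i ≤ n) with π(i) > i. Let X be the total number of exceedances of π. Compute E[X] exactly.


Write X = Σ_{i=1}^{62} X_i, where X_i = 1_{π(i) > i}.
For each fixed i, π(i) is uniform over {1, …, 62} (marginal of a uniform permutation), so P[π(i) > i] = (n − i)/n. Summing: Σ_{i=1}^{62} (n − i)/n = (0 + 1 + … + 61)/62 = 62(62 − 1)/(2·62) = (62 − 1)/2.
Hence E[X] = Σ_{i=1}^{62} (62 − i)/62 = 61/2 ≈ 30.500.

E[X] = 61/2 = 30.500.


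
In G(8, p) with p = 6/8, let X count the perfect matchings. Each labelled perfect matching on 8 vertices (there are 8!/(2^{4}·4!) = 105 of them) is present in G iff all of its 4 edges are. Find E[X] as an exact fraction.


K_8 has 8!/(2^{4}·4!) = 105 labelled perfect matchings.
For each such perfect matching H, let X_H = 1 if all 4 edges of H are present in G. Then P[X_H = 1] = p^{4} = (3/4)^{4} = 81/256.
Summing the indicators: E[X] = Σ_H E[X_H] = 105 · p^{4} = 105 · 81/256 = 8505/256.
Numerically: E[X] ≈ 33.22.

E[X] = 105 · (3/4)^{4} = 8505/256 ≈ 33.22.


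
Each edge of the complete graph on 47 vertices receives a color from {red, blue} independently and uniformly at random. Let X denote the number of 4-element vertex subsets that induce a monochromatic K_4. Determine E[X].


Let X = Σ_S X_S over the C(47, 4) = 178365 subsets S of size 4, where X_S = 1 if the K_4 on S is monochromatic.
For a fixed S, the K_4 on S has C(4, 2) = 6 edges. P[all 6 edges red] = (1/2)^6, and likewise for blue, so P[monochromatic] = 2·(1/2)^6 = 2^{1 − 6} = 1/32.
Summing: E[X] = C(47, 4) · 2^{1 − 6} = 178365 · 1/32 = 178365/32.
Numerically: E[X] ≈ 5573.9062.

E[X] = C(47,4)·2^(1−C(4,2)) = 178365/32 ≈ 5573.9062.


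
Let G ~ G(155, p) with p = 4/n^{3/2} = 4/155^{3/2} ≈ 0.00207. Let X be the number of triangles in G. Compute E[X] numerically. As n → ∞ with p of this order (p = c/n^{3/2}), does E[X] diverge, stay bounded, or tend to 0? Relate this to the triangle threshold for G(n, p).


Number of potential triangles: C(155, 3) = 608685.
Each occurs with probability p³ ≈ (0.00207)³ ≈ 8.90610e-09.
By linearity: E[X] = C(155, 3)·p³ ≈ 608685 · 8.90610e-09 ≈ 0.005.
Since α = 3/2 > 1, p = c/n^{3/2} = o(1/n) is below the triangle threshold p ~ 1/n. Asymptotically E[X] ~ (c³/6)·n^{3(1−α)} = (4³/6)·n^{-1.5} → 0, so by Markov's inequality G has no triangles w.h.p.

E[X] ≈ 0.005; in regime p = Θ(1/n^{3/2}) E[X] tends to 0 (below the triangle threshold p ~ 1/n).


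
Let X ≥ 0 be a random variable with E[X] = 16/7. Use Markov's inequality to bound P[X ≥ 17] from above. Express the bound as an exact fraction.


μ = E[X] = 16/7, a = 17.
Markov: P[X ≥ 17] ≤ μ/a = (16/7)/17 = 16/119.
Numerically: ≈ 0.134454.
(Since a = 17 > μ = 2.285714, the bound 16/119 is < 1 and informative.)

P[X ≥ 17] ≤ 16/119 ≈ 0.134454.


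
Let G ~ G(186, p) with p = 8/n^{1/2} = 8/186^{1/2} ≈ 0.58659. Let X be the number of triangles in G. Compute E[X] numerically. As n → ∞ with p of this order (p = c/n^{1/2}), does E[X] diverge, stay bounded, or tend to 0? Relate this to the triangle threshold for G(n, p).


Number of potential triangles: C(186, 3) = 1055240.
Each occurs with probability p³ ≈ (0.58659)³ ≈ 2.0183689e-01.
By linearity: E[X] = C(186, 3)·p³ ≈ 1055240 · 2.0183689e-01 ≈ 212986.35927.
Since α = 1/2 < 1, p = c/n^{1/2} ≫ 1/n is above the triangle threshold p ~ 1/n. Asymptotically E[X] ~ (c³/6)·n^{3(1−α)} = (8³/6)·n^{1.5} → ∞; triangles are abundant w.h.p.

E[X] ≈ 212986.35927; in regime p = Θ(1/n^{1/2}) E[X] diverges (above the triangle threshold p ~ 1/n).


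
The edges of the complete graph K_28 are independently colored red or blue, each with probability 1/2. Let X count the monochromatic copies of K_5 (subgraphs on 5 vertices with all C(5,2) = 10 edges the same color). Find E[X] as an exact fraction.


Let X = Σ_S X_S over the C(28, 5) = 98280 subsets S of size 5, where X_S = 1 if the K_5 on S is monochromatic.
For a fixed S, the K_5 on S has C(5, 2) = 10 edges. P[all 10 edges red] = (1/2)^10, and likewise for blue, so P[monochromatic] = 2·(1/2)^10 = 2^{1 − 10} = 1/512.
By linearity: E[X] = C(28, 5) · 2^{1 − 10} = 98280 · 1/512 = 12285/64.
Numerically: E[X] ≈ 191.953125.

E[X] = C(28,5)·2^(1−C(5,2)) = 12285/64 ≈ 191.953125.


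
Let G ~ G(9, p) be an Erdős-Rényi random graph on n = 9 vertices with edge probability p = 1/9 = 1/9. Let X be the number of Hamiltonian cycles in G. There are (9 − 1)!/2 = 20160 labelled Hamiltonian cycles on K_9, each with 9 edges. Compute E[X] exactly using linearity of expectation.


K_9 has (9 − 1)!/2 = 20160 labelled Hamiltonian cycles.
For each such Hamiltonian cycle H, let X_H = 1 if all 9 edges of H are present in G. Then P[X_H = 1] = p^{9} = (1/9)^{9} = 1/387420489.
By linearity: E[X] = Σ_H E[X_H] = 20160 · p^{9} = 20160 · 1/387420489 = 2240/43046721.
Numerically: E[X] ≈ 5.204e-05.

E[X] = 20160 · (1/9)^{9} = 2240/43046721 ≈ 5.204e-05.


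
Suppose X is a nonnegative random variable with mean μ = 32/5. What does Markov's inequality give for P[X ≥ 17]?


μ = E[X] = 32/5, a = 17.
Markov: P[X ≥ 17] ≤ μ/a = (32/5)/17 = 32/85.
Numerically: ≈ 0.376.
(Since a = 17 > μ = 6.400, the bound 32/85 is < 1 and informative.)

P[X ≥ 17] ≤ 32/85 ≈ 0.376.


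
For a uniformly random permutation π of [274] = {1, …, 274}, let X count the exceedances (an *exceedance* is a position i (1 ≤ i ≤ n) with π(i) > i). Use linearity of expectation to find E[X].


Write X = Σ_{i=1}^{274} X_i, where X_i = 1_{π(i) > i}.
For each fixed i, π(i) is uniform over {1, …, 274} (marginal of a uniform permutation), so P[π(i) > i] = (n − i)/n. Summing: Σ_{i=1}^{274} (n − i)/n = (0 + 1 + … + 273)/274 = 274(274 − 1)/(2·274) = (274 − 1)/2.
Hence E[X] = Σ_{i=1}^{274} (274 − i)/274 = 273/2 ≈ 136.500000.

E[X] = 273/2 = 136.500000.


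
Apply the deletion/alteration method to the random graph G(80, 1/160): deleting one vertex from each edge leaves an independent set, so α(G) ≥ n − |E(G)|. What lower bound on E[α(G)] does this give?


E[|E(G)|] = C(80, 2)·p = 3160 · (1/160) = 79/4.
E[α(G)] ≥ n − E[|E(G)|] = 80 − 79/4 = 241/4.
Numerically: ≈ 60.250000.
(This is only a lower bound; the true E[α(G)] may be larger.)

E[α(G)] ≥ 241/4 ≈ 60.250000.


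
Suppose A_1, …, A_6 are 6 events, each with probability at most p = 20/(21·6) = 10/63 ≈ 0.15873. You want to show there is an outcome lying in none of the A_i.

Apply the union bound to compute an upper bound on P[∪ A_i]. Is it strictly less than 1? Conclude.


Union bound: P[∪_{i=1}^{6} A_i] ≤ Σ_i P[A_i] ≤ 6·p = 6·(10/63) = 20/21.
Numerically: 20/21 ≈ 0.95238.
Is 20/21 < 1? YES.
Since P[∪ A_i] ≤ 20/21 < 1, the complement has P[∩ A_i^c] ≥ 1 − 20/21 = 1/21 > 0, so some outcome avoids every A_i.

6·p = 20/21 ≈ 0.95238; existence CERTIFIED by the union bound.


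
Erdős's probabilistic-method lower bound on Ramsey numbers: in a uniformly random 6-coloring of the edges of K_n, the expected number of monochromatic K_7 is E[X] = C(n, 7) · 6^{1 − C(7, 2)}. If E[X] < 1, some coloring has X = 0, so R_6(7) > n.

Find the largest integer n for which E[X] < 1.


We need C(n, 7) · 6^{1 − 21} < 1, i.e. C(n, 7) < 6^{21 − 1} = 3656158440062976.
Check values of n near the boundary:
  n = 567: C(567, 7) = 3601671315933933; 3601671315933933 < 3656158440062976? YES
  n = 568: C(568, 7) = 3646611956239704; 3646611956239704 < 3656158440062976? YES
  n = 569: C(569, 7) = 3692032389858348; 3692032389858348 < 3656158440062976? NO
The largest n with C(n, 7) < 3656158440062976 is n = 568 (where E[X] = 16882462760369/16926659444736 ≈ 0.9973889). Hence R_6(7) > 568, i.e. R_6(7) ≥ 569.

Largest n = 568; hence R_6(7) > 568.


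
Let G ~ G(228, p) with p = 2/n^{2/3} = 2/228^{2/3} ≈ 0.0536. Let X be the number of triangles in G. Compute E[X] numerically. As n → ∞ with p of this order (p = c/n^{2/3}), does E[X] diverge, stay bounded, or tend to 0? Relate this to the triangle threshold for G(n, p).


Number of potential triangles: C(228, 3) = 1949476.
Each occurs with probability p³ ≈ (0.0536)³ ≈ 1.53894e-04.
By linearity: E[X] = C(228, 3)·p³ ≈ 1949476 · 1.53894e-04 ≈ 300.012.
Since α = 2/3 < 1, p = c/n^{2/3} ≫ 1/n is above the triangle threshold p ~ 1/n. Asymptotically E[X] ~ (c³/6)·n^{3(1−α)} = (2³/6)·n^{1} → ∞; triangles are abundant w.h.p.

E[X] ≈ 300.012; in regime p = Θ(1/n^{2/3}) E[X] diverges (above the triangle threshold p ~ 1/n).


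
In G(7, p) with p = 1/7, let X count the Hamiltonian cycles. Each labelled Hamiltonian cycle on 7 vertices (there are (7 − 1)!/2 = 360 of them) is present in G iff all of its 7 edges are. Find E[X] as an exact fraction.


K_7 has (7 − 1)!/2 = 360 labelled Hamiltonian cycles.
For each such Hamiltonian cycle H, let X_H = 1 if all 7 edges of H are present in G. Then P[X_H = 1] = p^{7} = (1/7)^{7} = 1/823543.
Summing the indicators: E[X] = Σ_H E[X_H] = 360 · p^{7} = 360 · 1/823543 = 360/823543.
Numerically: E[X] ≈ 0.000437.

E[X] = 360 · (1/7)^{7} = 360/823543 ≈ 0.000437.
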